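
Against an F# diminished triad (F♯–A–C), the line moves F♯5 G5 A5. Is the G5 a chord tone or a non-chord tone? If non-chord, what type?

Non-chord tone — a passing tone.

The harmony at that moment is F♯ diminished triad (F♯, A, C); G5 is not a chord tone.
It is approached by step up from F♯5 and left by step up to A5.
Step in, step out in the same direction — a passing tone.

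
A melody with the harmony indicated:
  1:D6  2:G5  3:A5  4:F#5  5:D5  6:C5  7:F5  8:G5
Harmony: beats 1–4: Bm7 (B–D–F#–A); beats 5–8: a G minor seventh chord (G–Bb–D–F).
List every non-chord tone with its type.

G5 (beat 2) — appoggiatura; C5 (beat 6) — escape tone.

The harmony at that moment is B minor seventh chord (B, D, F#, A); G5 is not a chord tone.
It is approached by leap down from D6 and left by step up to A5.
Leap in, step out — an appoggiatura.
The harmony at that moment is G minor seventh chord (G, Bb, D, F); C5 is not a chord tone.
It is approached by step down from D5 and left by leap up to F5.
Step in, leap out — an escape tone.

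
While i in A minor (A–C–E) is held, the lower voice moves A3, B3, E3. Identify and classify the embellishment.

B3 is an escape tone.

The harmony at that moment is A minor triad (A, C, E); B3 is not a chord tone.
It is approached by step up from A3 and left by leap down to E3.
Step in, leap out — an escape tone.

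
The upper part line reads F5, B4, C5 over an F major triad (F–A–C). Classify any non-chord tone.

The harmony at that moment is F major triad (F, A, C); B4 is not a chord tone.
It is approached by leap down from F5 and left by step up to C5.
Leap in, step out — an appoggiatura.

B4 is an appoggiatura.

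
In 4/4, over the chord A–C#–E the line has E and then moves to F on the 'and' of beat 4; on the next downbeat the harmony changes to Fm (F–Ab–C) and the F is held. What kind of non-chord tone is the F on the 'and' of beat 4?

The harmony at that moment is A major triad (A, C#, E); F is not a chord tone.
It is approached by step up from E and then sustained as the same pitch into the next harmony.
Arriving early and becoming a chord tone when the harmony changes — an anticipation.

Anticipation.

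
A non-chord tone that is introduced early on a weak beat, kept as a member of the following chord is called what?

Anticipation.

Approach: ahead of the chord change (typically by step), so it is dissonant against the current harmony. Departure: none — the same pitch is restated or held and is a chord tone of the new harmony.
Dissonant first, consonant once the harmony catches up: the note simply arrives early — an anticipation. (The reverse timing, consonant first and dissonant after the change, would be a suspension or retardation.)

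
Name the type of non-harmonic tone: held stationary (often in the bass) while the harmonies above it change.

Approach: none. Departure: none — a single pitch is sustained while the chords change around it, passing through harmonies that do not contain it.
No melodic motion at all; the dissonance is created entirely by the moving harmonies against the stationary note — a pedal tone (pedal point).

Pedal tone.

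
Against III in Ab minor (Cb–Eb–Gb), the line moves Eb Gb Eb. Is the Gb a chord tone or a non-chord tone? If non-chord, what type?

Cb major triad contains Cb, Eb, Gb; Gb is the fifth, so it is a chord tone.

Chord tone (the fifth of Cb major triad).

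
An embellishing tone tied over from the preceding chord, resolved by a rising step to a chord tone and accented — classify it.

Approach: by preparation — the pitch is first a chord tone, then held (tied or repeated) while the harmony changes under it. Departure: up by step. Metric position: strong.
A prepared dissonance that resolves upward by step — a retardation. (The same figure resolving downward would be a suspension.)

Retardation.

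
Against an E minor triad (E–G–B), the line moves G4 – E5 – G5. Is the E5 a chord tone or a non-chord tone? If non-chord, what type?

E minor triad contains E, G, B; E is the root, so it is a chord tone.

Chord tone (the root of E minor triad).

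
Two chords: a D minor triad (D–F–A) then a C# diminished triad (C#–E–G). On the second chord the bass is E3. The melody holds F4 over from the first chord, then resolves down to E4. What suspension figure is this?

At the second chord the bass is E3. The suspended F4 lies a ninth above the bass; after resolving down by step to E4, the interval above the bass becomes an octave.
Suspension figures are named by those two intervals: 9–8.

9–8 suspension.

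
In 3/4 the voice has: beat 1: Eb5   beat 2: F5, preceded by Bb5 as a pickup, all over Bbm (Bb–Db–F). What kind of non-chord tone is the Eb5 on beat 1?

The harmony at that moment is Bb minor triad (Bb, Db, F); Eb5 is not a chord tone.
It is approached by leap down from Bb5 and left by step up to F5.
Leap in, step out, metrically accented — an appoggiatura.

Appoggiatura.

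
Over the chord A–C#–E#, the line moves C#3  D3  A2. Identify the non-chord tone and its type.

D3 is an escape tone.

The harmony at that moment is A augmented triad (A, C#, E#); D3 is not a chord tone.
It is approached by step up from C#3 and left by leap down to A2.
Step in, leap out — an escape tone.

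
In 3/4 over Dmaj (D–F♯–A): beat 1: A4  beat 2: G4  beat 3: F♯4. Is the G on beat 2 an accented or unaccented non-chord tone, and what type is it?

Unaccented passing tone.

The harmony at that moment is D major triad (D, F♯, A); G4 is not a chord tone.
It is approached by step down from A4 and left by step down to F♯4.
Step in, step out in the same direction — a passing tone.
It falls on a weak beat, so it is unaccented.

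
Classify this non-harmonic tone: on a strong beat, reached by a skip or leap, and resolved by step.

Approach: by leap. Departure: by step. Metric position: strong.
Leap in, step out, in a metrically strong position — an appoggiatura. (It is the mirror image of the escape tone, which steps in and leaps out from a weak position.)

Appoggiatura.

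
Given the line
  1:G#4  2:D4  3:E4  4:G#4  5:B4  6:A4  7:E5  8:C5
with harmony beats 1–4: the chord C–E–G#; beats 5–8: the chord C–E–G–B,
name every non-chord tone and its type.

The harmony at that moment is C augmented triad (C, E, G#); D4 is not a chord tone.
It is approached by leap down from G#4 and left by step up to E4.
Leap in, step out — an appoggiatura.
The harmony at that moment is C major seventh chord (C, E, G, B); A4 is not a chord tone.
It is approached by step down from B4 and left by leap up to E5.
Step in, leap out — an escape tone.

D4 (beat 2) — appoggiatura; A4 (beat 6) — escape tone.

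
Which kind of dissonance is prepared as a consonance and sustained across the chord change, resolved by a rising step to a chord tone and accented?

Retardation.

Approach: by preparation — the pitch is first a chord tone, then held (tied or repeated) while the harmony changes under it. Departure: up by step. Metric position: strong.
A prepared dissonance that resolves upward by step — a retardation. (The same figure resolving downward would be a suspension.)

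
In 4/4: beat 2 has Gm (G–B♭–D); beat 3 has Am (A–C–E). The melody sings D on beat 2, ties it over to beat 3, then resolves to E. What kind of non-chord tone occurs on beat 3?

Retardation.

The harmony at that moment is A minor triad (A, C, E); D is not a chord tone.
It is held over (the same pitch as the preceding D) and left by step up to E.
Held over from the previous chord and resolving up by step — a retardation.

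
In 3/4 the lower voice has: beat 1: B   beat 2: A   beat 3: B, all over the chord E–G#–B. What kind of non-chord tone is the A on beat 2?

The harmony at that moment is E major triad (E, G#, B); A is not a chord tone.
It is approached by step down from B and left by step up to B.
Step away and step back to the same note — a neighbor tone (lower neighbor).

Lower neighbor tone.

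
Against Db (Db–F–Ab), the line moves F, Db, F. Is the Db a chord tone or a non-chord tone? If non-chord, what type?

Chord tone (the root of Db major triad).

Db major triad contains Db, F, Ab; Db is the root, so it is a chord tone.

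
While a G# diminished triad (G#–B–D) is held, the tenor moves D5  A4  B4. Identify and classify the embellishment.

A4 is an appoggiatura.

The harmony at that moment is G# diminished triad (G#, B, D); A4 is not a chord tone.
It is approached by leap down from D5 and left by step up to B4.
Leap in, step out — an appoggiatura.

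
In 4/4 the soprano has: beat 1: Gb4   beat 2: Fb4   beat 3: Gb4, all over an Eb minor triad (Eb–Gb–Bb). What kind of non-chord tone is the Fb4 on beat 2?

The harmony at that moment is Eb minor triad (Eb, Gb, Bb); Fb4 is not a chord tone.
It is approached by step down from Gb4 and left by step up to Gb4.
Step away and step back to the same note — a neighbor tone (lower neighbor).

Lower neighbor tone.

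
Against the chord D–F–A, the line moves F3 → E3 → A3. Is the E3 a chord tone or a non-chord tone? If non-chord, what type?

The harmony at that moment is D minor triad (D, F, A); E3 is not a chord tone.
It is approached by step down from F3 and left by leap up to A3.
Step in, leap out — an escape tone.

Non-chord tone — an escape tone.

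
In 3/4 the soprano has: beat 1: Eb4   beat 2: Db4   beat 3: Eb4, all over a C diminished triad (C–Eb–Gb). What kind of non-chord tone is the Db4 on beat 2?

Lower neighbor tone.

The harmony at that moment is C diminished triad (C, Eb, Gb); Db4 is not a chord tone.
It is approached by step down from Eb4 and left by step up to Eb4.
Step away and step back to the same note — a neighbor tone (lower neighbor).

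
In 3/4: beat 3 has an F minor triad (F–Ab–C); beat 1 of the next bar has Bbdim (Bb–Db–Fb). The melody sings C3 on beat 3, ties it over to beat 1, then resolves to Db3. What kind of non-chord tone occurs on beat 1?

The harmony at that moment is Bb diminished triad (Bb, Db, Fb); C3 is not a chord tone.
It is held over (the same pitch as the preceding C3) and left by step up to Db3.
Held over from the previous chord and resolving up by step — a retardation.

Retardation.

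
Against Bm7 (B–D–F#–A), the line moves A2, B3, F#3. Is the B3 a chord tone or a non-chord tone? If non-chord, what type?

Chord tone (the root of B minor seventh chord).

B minor seventh chord contains B, D, F#, A; B is the root, so it is a chord tone.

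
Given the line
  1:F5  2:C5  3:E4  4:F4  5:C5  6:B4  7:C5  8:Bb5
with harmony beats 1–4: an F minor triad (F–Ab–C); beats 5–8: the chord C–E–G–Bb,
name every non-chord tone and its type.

The harmony at that moment is F minor triad (F, Ab, C); E4 is not a chord tone.
It is approached by leap down from C5 and left by step up to F4.
Leap in, step out — an appoggiatura.
The harmony at that moment is C dominant seventh chord (C, E, G, Bb); B4 is not a chord tone.
It is approached by step down from C5 and left by step up to C5.
Step away and step back to the same note — a neighbor tone (lower neighbor).

E4 (beat 3) — appoggiatura; B4 (beat 6) — neighbor tone.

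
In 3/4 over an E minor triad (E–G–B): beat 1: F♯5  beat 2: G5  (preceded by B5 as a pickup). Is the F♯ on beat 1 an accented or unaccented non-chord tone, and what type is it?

Accented appoggiatura.

The harmony at that moment is E minor triad (E, G, B); F♯5 is not a chord tone.
It is approached by leap down from B5 and left by step up to G5.
Leap in, step out — an appoggiatura.
It falls on the downbeat, so it is accented.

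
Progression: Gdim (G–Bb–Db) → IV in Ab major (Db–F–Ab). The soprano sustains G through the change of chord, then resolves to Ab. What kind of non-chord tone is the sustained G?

G is a retardation.

The harmony at that moment is Db major triad (Db, F, Ab); G is not a chord tone.
It is held over (the same pitch as the preceding G) and left by step up to Ab.
Held over from the previous chord and resolving up by step — a retardation.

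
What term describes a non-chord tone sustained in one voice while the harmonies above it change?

Approach: none. Departure: none — a single pitch is sustained while the chords change around it, passing through harmonies that do not contain it.
No melodic motion at all; the dissonance is created entirely by the moving harmonies against the stationary note — a pedal tone (pedal point).

Pedal tone.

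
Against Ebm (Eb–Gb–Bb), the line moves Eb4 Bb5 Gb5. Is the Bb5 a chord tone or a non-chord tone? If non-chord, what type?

Chord tone (the fifth of Eb minor triad).

Eb minor triad contains Eb, Gb, Bb; Bb is the fifth, so it is a chord tone.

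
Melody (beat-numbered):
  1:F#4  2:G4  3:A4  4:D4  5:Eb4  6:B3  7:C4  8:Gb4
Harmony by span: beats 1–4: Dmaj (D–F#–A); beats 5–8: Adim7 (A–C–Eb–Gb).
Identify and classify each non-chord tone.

The harmony at that moment is D major triad (D, F#, A); G4 is not a chord tone.
It is approached by step up from F#4 and left by step up to A4.
Step in, step out in the same direction — a passing tone.
The harmony at that moment is A diminished seventh chord (A, C, Eb, Gb); B3 is not a chord tone.
It is approached by leap down from Eb4 and left by step up to C4.
Leap in, step out — an appoggiatura.

G4 (beat 2) — passing tone; B3 (beat 6) — appoggiatura.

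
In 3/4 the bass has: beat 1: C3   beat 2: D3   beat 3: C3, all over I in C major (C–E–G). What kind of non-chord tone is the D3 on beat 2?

The harmony at that moment is C major triad (C, E, G); D3 is not a chord tone.
It is approached by step up from C3 and left by step down to C3.
Step away and step back to the same note — a neighbor tone (upper neighbor).

Upper neighbor tone.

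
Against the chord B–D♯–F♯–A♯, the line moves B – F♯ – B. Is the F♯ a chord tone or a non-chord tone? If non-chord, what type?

Chord tone (the fifth of B major seventh chord).

B major seventh chord contains B, D♯, F♯, A♯; F♯ is the fifth, so it is a chord tone.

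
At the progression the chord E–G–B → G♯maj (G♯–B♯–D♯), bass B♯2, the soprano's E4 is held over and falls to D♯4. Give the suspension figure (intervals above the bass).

At the second chord the bass is B♯2. The suspended E4 lies a fourth above the bass; after resolving down by step to D♯4, the interval above the bass becomes a third.
Suspension figures are named by those two intervals: 4–3.

4–3 suspension.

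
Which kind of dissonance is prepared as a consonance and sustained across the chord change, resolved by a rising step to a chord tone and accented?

Retardation.

Approach: by preparation — the pitch is first a chord tone, then held (tied or repeated) while the harmony changes under it. Departure: up by step. Metric position: strong.
A prepared dissonance that resolves upward by step — a retardation. (The same figure resolving downward would be a suspension.)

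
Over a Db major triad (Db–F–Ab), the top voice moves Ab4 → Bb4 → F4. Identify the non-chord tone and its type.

The harmony at that moment is Db major triad (Db, F, Ab); Bb4 is not a chord tone.
It is approached by step up from Ab4 and left by leap down to F4.
Step in, leap out — an escape tone.

Bb4 is an escape tone.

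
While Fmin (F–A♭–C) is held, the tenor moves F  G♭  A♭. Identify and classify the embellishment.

The harmony at that moment is F minor triad (F, A♭, C); G♭ is not a chord tone.
It is approached by step up from F and left by step up to A♭.
Step in, step out in the same direction — a passing tone.

G♭ is a passing tone.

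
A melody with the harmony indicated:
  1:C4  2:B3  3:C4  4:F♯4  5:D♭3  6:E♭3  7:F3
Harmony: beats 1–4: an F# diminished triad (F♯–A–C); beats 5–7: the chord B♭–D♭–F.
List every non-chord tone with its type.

B3 (beat 2) — neighbor tone; E♭3 (beat 6) — passing tone.

The harmony at that moment is F♯ diminished triad (F♯, A, C); B3 is not a chord tone.
It is approached by step down from C4 and left by step up to C4.
Step away and step back to the same note — a neighbor tone (lower neighbor).
The harmony at that moment is B♭ minor triad (B♭, D♭, F); E♭3 is not a chord tone.
It is approached by step up from D♭3 and left by step up to F3.
Step in, step out in the same direction — a passing tone.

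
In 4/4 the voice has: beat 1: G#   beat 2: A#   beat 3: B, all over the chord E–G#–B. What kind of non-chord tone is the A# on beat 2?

The harmony at that moment is E major triad (E, G#, B); A# is not a chord tone.
It is approached by step up from G# and left by step up to B.
Step in, step out in the same direction — a passing tone.

Passing tone.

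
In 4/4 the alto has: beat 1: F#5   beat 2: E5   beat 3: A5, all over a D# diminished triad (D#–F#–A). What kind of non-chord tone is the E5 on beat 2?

Escape tone.

The harmony at that moment is D# diminished triad (D#, F#, A); E5 is not a chord tone.
It is approached by step down from F#5 and left by leap up to A5.
Step in, leap out, on a weak beat — an escape tone.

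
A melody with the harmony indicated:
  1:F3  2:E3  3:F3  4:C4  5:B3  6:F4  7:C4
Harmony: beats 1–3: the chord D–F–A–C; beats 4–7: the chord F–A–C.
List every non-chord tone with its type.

The harmony at that moment is D minor seventh chord (D, F, A, C); E3 is not a chord tone.
It is approached by step down from F3 and left by step up to F3.
Step away and step back to the same note — a neighbor tone (lower neighbor).
The harmony at that moment is F major triad (F, A, C); B3 is not a chord tone.
It is approached by step down from C4 and left by leap up to F4.
Step in, leap out — an escape tone.

E3 (beat 2) — neighbor tone; B3 (beat 5) — escape tone.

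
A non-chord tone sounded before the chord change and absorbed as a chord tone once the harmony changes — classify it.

Anticipation.

Approach: ahead of the chord change (typically by step), so it is dissonant against the current harmony. Departure: none — the same pitch is restated or held and is a chord tone of the new harmony.
Dissonant first, consonant once the harmony catches up: the note simply arrives early — an anticipation. (The reverse timing, consonant first and dissonant after the change, would be a suspension or retardation.)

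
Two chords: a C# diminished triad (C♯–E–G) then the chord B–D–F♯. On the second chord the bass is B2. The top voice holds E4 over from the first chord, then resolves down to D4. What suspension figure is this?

At the second chord the bass is B2. The suspended E4 lies a fourth above the bass; after resolving down by step to D4, the interval above the bass becomes a third.
Suspension figures are named by those two intervals: 4–3.

4–3 suspension.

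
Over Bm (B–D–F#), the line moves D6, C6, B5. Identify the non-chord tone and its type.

C6 is a passing tone.

The harmony at that moment is B minor triad (B, D, F#); C6 is not a chord tone.
It is approached by step down from D6 and left by step down to B5.
Step in, step out in the same direction — a passing tone.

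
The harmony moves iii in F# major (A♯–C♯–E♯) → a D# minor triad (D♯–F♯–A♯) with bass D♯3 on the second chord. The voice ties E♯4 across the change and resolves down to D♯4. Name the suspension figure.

At the second chord the bass is D♯3. The suspended E♯4 lies a ninth above the bass; after resolving down by step to D♯4, the interval above the bass becomes an octave.
Suspension figures are named by those two intervals: 9–8.

9–8 suspension.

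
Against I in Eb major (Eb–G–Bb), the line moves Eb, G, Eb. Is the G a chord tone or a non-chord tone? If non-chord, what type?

Chord tone (the third of Eb major triad).

Eb major triad contains Eb, G, Bb; G is the third, so it is a chord tone.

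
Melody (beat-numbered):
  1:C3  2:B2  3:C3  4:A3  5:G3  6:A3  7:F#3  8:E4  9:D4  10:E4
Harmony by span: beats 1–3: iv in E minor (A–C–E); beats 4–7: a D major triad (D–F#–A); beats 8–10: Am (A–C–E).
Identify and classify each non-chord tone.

The harmony at that moment is A minor triad (A, C, E); B2 is not a chord tone.
It is approached by step down from C3 and left by step up to C3.
Step away and step back to the same note — a neighbor tone (lower neighbor).
The harmony at that moment is D major triad (D, F#, A); G3 is not a chord tone.
It is approached by step down from A3 and left by step up to A3.
Step away and step back to the same note — a neighbor tone (lower neighbor).
The harmony at that moment is A minor triad (A, C, E); D4 is not a chord tone.
It is approached by step down from E4 and left by step up to E4.
Step away and step back to the same note — a neighbor tone (lower neighbor).

B2 (beat 2) — neighbor tone; G3 (beat 5) — neighbor tone; D4 (beat 9) — neighbor tone.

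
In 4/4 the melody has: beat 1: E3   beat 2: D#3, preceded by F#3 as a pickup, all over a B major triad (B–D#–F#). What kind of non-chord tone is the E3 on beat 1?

Passing tone.

The harmony at that moment is B major triad (B, D#, F#); E3 is not a chord tone.
It is approached by step down from F#3 and left by step down to D#3.
Step in, step out in the same direction — a passing tone.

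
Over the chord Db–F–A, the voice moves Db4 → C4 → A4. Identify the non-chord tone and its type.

C4 is an escape tone.

The harmony at that moment is Db augmented triad (Db, F, A); C4 is not a chord tone.
It is approached by step down from Db4 and left by leap up to A4.
Step in, leap out — an escape tone.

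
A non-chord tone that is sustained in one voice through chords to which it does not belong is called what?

Pedal tone.

Approach: none. Departure: none — a single pitch is sustained while the chords change around it, passing through harmonies that do not contain it.
No melodic motion at all; the dissonance is created entirely by the moving harmonies against the stationary note — a pedal tone (pedal point).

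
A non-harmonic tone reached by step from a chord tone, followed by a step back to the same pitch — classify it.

Approach: by step. Departure: by step in the opposite direction, back to the starting pitch.
Stepwise on both sides but reversing to return to the same chord tone — a neighbor tone. (Had it continued onward in the same direction it would be a passing tone instead.)

Neighbor tone.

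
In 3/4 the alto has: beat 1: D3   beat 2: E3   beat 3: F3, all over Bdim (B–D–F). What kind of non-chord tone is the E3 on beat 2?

The harmony at that moment is B diminished triad (B, D, F); E3 is not a chord tone.
It is approached by step up from D3 and left by step up to F3.
Step in, step out in the same direction — a passing tone.

Passing tone.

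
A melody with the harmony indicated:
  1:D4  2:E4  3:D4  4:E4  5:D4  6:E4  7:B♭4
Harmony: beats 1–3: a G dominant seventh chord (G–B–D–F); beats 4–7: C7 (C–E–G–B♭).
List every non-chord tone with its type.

E4 (beat 2) — neighbor tone; D4 (beat 5) — neighbor tone.

The harmony at that moment is G dominant seventh chord (G, B, D, F); E4 is not a chord tone.
It is approached by step up from D4 and left by step down to D4.
Step away and step back to the same note — a neighbor tone (upper neighbor).
The harmony at that moment is C dominant seventh chord (C, E, G, B♭); D4 is not a chord tone.
It is approached by step down from E4 and left by step up to E4.
Step away and step back to the same note — a neighbor tone (lower neighbor).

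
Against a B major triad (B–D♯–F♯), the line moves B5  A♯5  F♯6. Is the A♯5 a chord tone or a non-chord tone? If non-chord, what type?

The harmony at that moment is B major triad (B, D♯, F♯); A♯5 is not a chord tone.
It is approached by step down from B5 and left by leap up to F♯6.
Step in, leap out — an escape tone.

Non-chord tone — an escape tone.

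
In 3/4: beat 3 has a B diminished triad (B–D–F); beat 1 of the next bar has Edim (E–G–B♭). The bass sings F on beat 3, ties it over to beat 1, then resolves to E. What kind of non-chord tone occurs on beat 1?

The harmony at that moment is E diminished triad (E, G, B♭); F is not a chord tone.
It is held over (the same pitch as the preceding F) and left by step down to E.
Held over from the previous chord and resolving down by step — a suspension.

Suspension.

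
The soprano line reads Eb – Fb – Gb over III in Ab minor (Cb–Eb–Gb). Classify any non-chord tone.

The harmony at that moment is Cb major triad (Cb, Eb, Gb); Fb is not a chord tone.
It is approached by step up from Eb and left by step up to Gb.
Step in, step out in the same direction — a passing tone.

Fb is a passing tone.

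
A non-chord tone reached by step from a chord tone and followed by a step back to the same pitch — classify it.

Approach: by step. Departure: by step in the opposite direction, back to the starting pitch.
Stepwise on both sides but reversing to return to the same chord tone — a neighbor tone. (Had it continued onward in the same direction it would be a passing tone instead.)

Neighbor tone.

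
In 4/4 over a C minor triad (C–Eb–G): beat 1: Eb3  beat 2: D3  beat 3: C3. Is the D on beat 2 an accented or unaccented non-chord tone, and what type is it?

The harmony at that moment is C minor triad (C, Eb, G); D3 is not a chord tone.
It is approached by step down from Eb3 and left by step down to C3.
Step in, step out in the same direction — a passing tone.
It falls on a weak beat, so it is unaccented.

Unaccented passing tone.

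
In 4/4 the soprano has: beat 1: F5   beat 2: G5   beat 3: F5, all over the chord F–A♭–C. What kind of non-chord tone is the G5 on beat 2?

Upper neighbor tone.

The harmony at that moment is F minor triad (F, A♭, C); G5 is not a chord tone.
It is approached by step up from F5 and left by step down to F5.
Step away and step back to the same note — a neighbor tone (upper neighbor).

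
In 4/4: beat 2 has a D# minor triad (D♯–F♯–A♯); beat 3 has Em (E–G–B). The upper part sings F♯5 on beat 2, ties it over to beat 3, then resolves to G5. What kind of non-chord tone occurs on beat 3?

The harmony at that moment is E minor triad (E, G, B); F♯5 is not a chord tone.
It is held over (the same pitch as the preceding F♯5) and left by step up to G5.
Held over from the previous chord and resolving up by step — a retardation.

Retardation.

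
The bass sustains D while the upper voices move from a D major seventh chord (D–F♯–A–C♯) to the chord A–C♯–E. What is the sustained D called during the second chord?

The harmony at that moment is A major triad (A, C♯, E); D is not a chord tone.
It is held over (the same pitch as the preceding D) and then sustained as the same pitch into the next harmony.
Sustained through a change of harmony — a pedal tone.

Pedal tone (pedal point).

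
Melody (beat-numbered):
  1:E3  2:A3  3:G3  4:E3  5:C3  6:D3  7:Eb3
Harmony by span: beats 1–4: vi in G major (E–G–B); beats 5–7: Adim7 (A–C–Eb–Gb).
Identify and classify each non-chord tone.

The harmony at that moment is E minor triad (E, G, B); A3 is not a chord tone.
It is approached by leap up from E3 and left by step down to G3.
Leap in, step out — an appoggiatura.
The harmony at that moment is A diminished seventh chord (A, C, Eb, Gb); D3 is not a chord tone.
It is approached by step up from C3 and left by step up to Eb3.
Step in, step out in the same direction — a passing tone.

A3 (beat 2) — appoggiatura; D3 (beat 6) — passing tone.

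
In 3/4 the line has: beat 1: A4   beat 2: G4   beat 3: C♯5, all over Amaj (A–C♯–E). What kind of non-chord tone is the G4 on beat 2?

The harmony at that moment is A major triad (A, C♯, E); G4 is not a chord tone.
It is approached by step down from A4 and left by leap up to C♯5.
Step in, leap out, on a weak beat — an escape tone.

Escape tone.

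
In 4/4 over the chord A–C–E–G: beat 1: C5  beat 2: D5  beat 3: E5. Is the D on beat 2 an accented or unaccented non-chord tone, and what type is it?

Unaccented passing tone.

The harmony at that moment is A minor seventh chord (A, C, E, G); D5 is not a chord tone.
It is approached by step up from C5 and left by step up to E5.
Step in, step out in the same direction — a passing tone.
It falls on a weak beat, so it is unaccented.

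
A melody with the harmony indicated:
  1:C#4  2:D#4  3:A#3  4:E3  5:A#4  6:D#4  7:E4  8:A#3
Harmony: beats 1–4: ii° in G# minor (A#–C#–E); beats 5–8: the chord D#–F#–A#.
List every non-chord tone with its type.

The harmony at that moment is A# diminished triad (A#, C#, E); D#4 is not a chord tone.
It is approached by step up from C#4 and left by leap down to A#3.
Step in, leap out — an escape tone.
The harmony at that moment is D# minor triad (D#, F#, A#); E4 is not a chord tone.
It is approached by step up from D#4 and left by leap down to A#3.
Step in, leap out — an escape tone.

D#4 (beat 2) — escape tone; E4 (beat 7) — escape tone.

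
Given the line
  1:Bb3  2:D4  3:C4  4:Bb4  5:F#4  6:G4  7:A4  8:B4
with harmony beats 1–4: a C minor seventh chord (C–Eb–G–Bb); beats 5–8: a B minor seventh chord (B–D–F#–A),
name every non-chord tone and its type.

D4 (beat 2) — appoggiatura; G4 (beat 6) — passing tone.

The harmony at that moment is C minor seventh chord (C, Eb, G, Bb); D4 is not a chord tone.
It is approached by leap up from Bb3 and left by step down to C4.
Leap in, step out — an appoggiatura.
The harmony at that moment is B minor seventh chord (B, D, F#, A); G4 is not a chord tone.
It is approached by step up from F#4 and left by step up to A4.
Step in, step out in the same direction — a passing tone.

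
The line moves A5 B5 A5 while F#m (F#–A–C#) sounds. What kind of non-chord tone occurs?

B5 is a neighbor tone.

The harmony at that moment is F# minor triad (F#, A, C#); B5 is not a chord tone.
It is approached by step up from A5 and left by step down to A5.
Step away and step back to the same note — a neighbor tone (upper neighbor).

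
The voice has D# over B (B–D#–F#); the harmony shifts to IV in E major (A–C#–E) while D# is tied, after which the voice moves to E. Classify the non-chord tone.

The harmony at that moment is A major triad (A, C#, E); D# is not a chord tone.
It is held over (the same pitch as the preceding D#) and left by step up to E.
Held over from the previous chord and resolving up by step — a retardation.

D# is a retardation.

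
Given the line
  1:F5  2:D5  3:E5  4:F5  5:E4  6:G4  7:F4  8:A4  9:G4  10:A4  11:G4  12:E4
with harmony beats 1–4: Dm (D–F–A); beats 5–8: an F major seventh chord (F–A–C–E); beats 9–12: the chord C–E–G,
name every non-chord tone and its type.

The harmony at that moment is D minor triad (D, F, A); E5 is not a chord tone.
It is approached by step up from D5 and left by step up to F5.
Step in, step out in the same direction — a passing tone.
The harmony at that moment is F major seventh chord (F, A, C, E); G4 is not a chord tone.
It is approached by leap up from E4 and left by step down to F4.
Leap in, step out — an appoggiatura.
The harmony at that moment is C major triad (C, E, G); A4 is not a chord tone.
It is approached by step up from G4 and left by step down to G4.
Step away and step back to the same note — a neighbor tone (upper neighbor).

E5 (beat 3) — passing tone; G4 (beat 6) — appoggiatura; A4 (beat 10) — neighbor tone.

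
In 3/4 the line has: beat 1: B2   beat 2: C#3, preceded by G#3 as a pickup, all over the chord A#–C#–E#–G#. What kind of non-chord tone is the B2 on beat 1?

The harmony at that moment is A# minor seventh chord (A#, C#, E#, G#); B2 is not a chord tone.
It is approached by leap down from G#3 and left by step up to C#3.
Leap in, step out, metrically accented — an appoggiatura.

Appoggiatura.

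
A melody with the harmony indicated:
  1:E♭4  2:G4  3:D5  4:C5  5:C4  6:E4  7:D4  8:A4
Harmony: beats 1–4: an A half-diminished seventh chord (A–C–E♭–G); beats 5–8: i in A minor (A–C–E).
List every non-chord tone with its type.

The harmony at that moment is A half-diminished seventh chord (A, C, E♭, G); D5 is not a chord tone.
It is approached by leap up from G4 and left by step down to C5.
Leap in, step out — an appoggiatura.
The harmony at that moment is A minor triad (A, C, E); D4 is not a chord tone.
It is approached by step down from E4 and left by leap up to A4.
Step in, leap out — an escape tone.

D5 (beat 3) — appoggiatura; D4 (beat 7) — escape tone.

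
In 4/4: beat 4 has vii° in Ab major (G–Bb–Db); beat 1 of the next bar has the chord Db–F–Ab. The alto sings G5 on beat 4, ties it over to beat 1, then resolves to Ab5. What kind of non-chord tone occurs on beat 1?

Retardation.

The harmony at that moment is Db major triad (Db, F, Ab); G5 is not a chord tone.
It is held over (the same pitch as the preceding G5) and left by step up to Ab5.
Held over from the previous chord and resolving up by step — a retardation.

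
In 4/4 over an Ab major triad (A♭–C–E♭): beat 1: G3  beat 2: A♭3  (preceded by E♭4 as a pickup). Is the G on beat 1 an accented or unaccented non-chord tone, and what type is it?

The harmony at that moment is A♭ major triad (A♭, C, E♭); G3 is not a chord tone.
It is approached by leap down from E♭4 and left by step up to A♭3.
Leap in, step out — an appoggiatura.
It falls on the downbeat, so it is accented.

Accented appoggiatura.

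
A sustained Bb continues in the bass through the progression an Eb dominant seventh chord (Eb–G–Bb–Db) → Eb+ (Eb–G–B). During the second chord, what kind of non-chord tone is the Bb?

The harmony at that moment is Eb augmented triad (Eb, G, B); Bb is not a chord tone.
It is held over (the same pitch as the preceding Bb) and then sustained as the same pitch into the next harmony.
Sustained through a change of harmony — a pedal tone.

Pedal tone (pedal point).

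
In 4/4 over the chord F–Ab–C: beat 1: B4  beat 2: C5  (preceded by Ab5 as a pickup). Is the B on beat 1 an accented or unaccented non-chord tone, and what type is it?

The harmony at that moment is F minor triad (F, Ab, C); B4 is not a chord tone.
It is approached by leap down from Ab5 and left by step up to C5.
Leap in, step out — an appoggiatura.
It falls on the downbeat, so it is accented.

Accented appoggiatura.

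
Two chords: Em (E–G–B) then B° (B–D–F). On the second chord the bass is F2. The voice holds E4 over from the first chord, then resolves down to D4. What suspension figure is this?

At the second chord the bass is F2. The suspended E4 lies a seventh above the bass; after resolving down by step to D4, the interval above the bass becomes a sixth.
Suspension figures are named by those two intervals: 7–6.

7–6 suspension.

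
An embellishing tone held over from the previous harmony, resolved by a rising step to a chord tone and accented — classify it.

Retardation.

Approach: by preparation — the pitch is first a chord tone, then held (tied or repeated) while the harmony changes under it. Departure: up by step. Metric position: strong.
A prepared dissonance that resolves upward by step — a retardation. (The same figure resolving downward would be a suspension.)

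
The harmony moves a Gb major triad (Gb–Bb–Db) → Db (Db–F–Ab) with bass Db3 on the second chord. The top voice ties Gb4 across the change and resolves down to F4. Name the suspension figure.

4–3 suspension.

At the second chord the bass is Db3. The suspended Gb4 lies a fourth above the bass; after resolving down by step to F4, the interval above the bass becomes a third.
Suspension figures are named by those two intervals: 4–3.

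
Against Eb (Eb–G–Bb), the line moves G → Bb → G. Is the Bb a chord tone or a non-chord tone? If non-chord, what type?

Eb major triad contains Eb, G, Bb; Bb is the fifth, so it is a chord tone.

Chord tone (the fifth of Eb major triad).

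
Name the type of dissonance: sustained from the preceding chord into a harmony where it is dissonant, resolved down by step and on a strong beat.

Approach: by preparation — the pitch is first a chord tone, then held (tied or repeated) while the harmony changes under it. Departure: down by step. Metric position: strong.
A prepared dissonance that resolves downward by step — a suspension. (The same figure resolving upward would be a retardation.)

Suspension.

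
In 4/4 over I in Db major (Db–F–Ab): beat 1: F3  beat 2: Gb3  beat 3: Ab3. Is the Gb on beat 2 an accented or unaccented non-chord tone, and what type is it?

The harmony at that moment is Db major triad (Db, F, Ab); Gb3 is not a chord tone.
It is approached by step up from F3 and left by step up to Ab3.
Step in, step out in the same direction — a passing tone.
It falls on a weak beat, so it is unaccented.

Unaccented passing tone.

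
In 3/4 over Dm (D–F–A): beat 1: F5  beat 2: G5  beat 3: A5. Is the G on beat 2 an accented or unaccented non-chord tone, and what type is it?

Unaccented passing tone.

The harmony at that moment is D minor triad (D, F, A); G5 is not a chord tone.
It is approached by step up from F5 and left by step up to A5.
Step in, step out in the same direction — a passing tone.
It falls on a weak beat, so it is unaccented.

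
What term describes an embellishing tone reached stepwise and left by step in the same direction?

Approach: by step. Departure: by step, continuing in the same direction.
Stepwise on both sides with no change of direction means the note fills in the space between two different chord tones — a passing tone. (Had it turned back to its starting note it would be a neighbor tone instead.)

Passing tone.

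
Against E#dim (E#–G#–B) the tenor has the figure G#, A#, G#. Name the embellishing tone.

The harmony at that moment is E# diminished triad (E#, G#, B); A# is not a chord tone.
It is approached by step up from G# and left by step down to G#.
Step away and step back to the same note — a neighbor tone (upper neighbor).

A# is a neighbor tone.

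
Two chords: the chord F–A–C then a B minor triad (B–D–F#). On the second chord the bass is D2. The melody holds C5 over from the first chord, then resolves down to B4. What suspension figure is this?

7–6 suspension.

At the second chord the bass is D2. The suspended C5 lies a seventh above the bass; after resolving down by step to B4, the interval above the bass becomes a sixth.
Suspension figures are named by those two intervals: 7–6.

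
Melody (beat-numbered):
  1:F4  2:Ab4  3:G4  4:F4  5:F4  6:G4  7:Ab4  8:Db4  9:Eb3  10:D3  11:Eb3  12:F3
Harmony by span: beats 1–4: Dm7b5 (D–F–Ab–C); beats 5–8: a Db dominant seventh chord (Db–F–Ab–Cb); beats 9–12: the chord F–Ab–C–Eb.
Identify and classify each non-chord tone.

G4 (beat 3) — passing tone; G4 (beat 6) — passing tone; D3 (beat 10) — neighbor tone.

The harmony at that moment is D half-diminished seventh chord (D, F, Ab, C); G4 is not a chord tone.
It is approached by step down from Ab4 and left by step down to F4.
Step in, step out in the same direction — a passing tone.
The harmony at that moment is Db dominant seventh chord (Db, F, Ab, Cb); G4 is not a chord tone.
It is approached by step up from F4 and left by step up to Ab4.
Step in, step out in the same direction — a passing tone.
The harmony at that moment is F minor seventh chord (F, Ab, C, Eb); D3 is not a chord tone.
It is approached by step down from Eb3 and left by step up to Eb3.
Step away and step back to the same note — a neighbor tone (lower neighbor).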